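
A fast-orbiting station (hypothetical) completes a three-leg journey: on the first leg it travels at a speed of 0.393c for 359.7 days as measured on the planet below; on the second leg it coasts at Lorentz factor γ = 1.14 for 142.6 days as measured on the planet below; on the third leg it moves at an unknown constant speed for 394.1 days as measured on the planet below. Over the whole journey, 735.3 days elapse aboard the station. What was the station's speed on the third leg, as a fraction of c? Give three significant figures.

Leg 1: γ = 1/√(1 − 0.393²) = 1/√0.8456 = 1.088; τ_1 = 359.7/1.088 = 330.8 days.
Leg 2: γ = 1.14; τ_2 = 142.6/1.140 = 125.1 days.
Leg 3: speed unknown; τ_3 = 394.1/γ_3.
Total proper time: 330.8 + 125.1 + τ_3 = 735.3, so τ_3 = 735.3 − 455.8 = 279.5 days.
γ_3 = 394.1/279.5 = 1.410; β = √(1 − 1/γ²) = √0.4972.

β = 0.705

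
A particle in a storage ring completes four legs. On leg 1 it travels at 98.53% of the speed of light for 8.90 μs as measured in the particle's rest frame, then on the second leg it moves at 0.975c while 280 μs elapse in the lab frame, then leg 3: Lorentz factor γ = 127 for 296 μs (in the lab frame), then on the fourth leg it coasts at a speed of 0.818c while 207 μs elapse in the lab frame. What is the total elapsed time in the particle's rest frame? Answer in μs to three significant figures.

τ = 193 μs

Leg 1: 8.90 μs is already measured in the particle's rest frame.
Leg 2: γ = 1/√(1 − 0.975²) = 1/√0.04938 = 4.500; τ_2 = 280/4.500 = 62.22 μs.
Leg 3: γ = 127; τ_3 = 296/127.0 = 2.331 μs.
Leg 4: γ = 1/√(1 − 0.818²) = 1/√0.3309 = 1.738; τ_4 = 207/1.738 = 119.1 μs.
Total: 8.900 + 62.22 + 2.331 + 119.1 μs.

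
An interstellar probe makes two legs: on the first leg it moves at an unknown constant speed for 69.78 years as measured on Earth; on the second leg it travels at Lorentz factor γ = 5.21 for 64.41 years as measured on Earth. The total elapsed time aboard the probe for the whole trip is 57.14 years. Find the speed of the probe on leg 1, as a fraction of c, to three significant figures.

β = 0.767

Leg 1: speed unknown; τ_1 = 69.78/γ_1.
Leg 2: γ = 5.21; τ_2 = 64.41/5.210 = 12.36 years.
Total proper time: τ_1 + 12.36 = 57.14, so τ_1 = 57.14 − 12.36 = 44.78 years.
γ_1 = 69.78/44.78 = 1.558; β = √(1 − 1/γ²) = √0.5882.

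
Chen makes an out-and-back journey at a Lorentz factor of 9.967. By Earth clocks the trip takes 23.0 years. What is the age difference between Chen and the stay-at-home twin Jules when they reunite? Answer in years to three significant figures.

Δt − τ = 20.7 years

γ = 9.967
Chen's elapsed proper time: τ = 23.0/9.967 = 2.308 years.
Age gap = Δt − τ = 23.0 − 2.308 years.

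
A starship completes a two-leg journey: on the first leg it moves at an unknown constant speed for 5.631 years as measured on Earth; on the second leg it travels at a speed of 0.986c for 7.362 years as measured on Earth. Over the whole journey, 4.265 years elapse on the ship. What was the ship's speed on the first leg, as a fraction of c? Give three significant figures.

Leg 1: speed unknown; τ_1 = 5.631/γ_1.
Leg 2: γ = 1/√(1 − 0.986²) = 1/√0.02780 = 5.997; τ_2 = 7.362/5.997 = 1.228 years.
Total proper time: τ_1 + 1.228 = 4.265, so τ_1 = 4.265 − 1.228 = 3.037 years.
γ_1 = 5.631/3.037 = 1.854; β = √(1 − 1/γ²) = √0.7090.

β = 0.842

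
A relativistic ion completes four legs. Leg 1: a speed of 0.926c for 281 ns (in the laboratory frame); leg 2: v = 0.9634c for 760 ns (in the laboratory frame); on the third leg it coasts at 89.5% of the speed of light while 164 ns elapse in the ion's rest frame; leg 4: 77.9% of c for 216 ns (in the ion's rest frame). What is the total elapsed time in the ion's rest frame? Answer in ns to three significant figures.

τ = 690 ns

Leg 1: γ = 1/√(1 − 0.926²) = 1/√0.1425 = 2.649; τ_1 = 281/2.649 = 106.1 ns.
Leg 2: γ = 1/√(1 − 0.9634²) = 1/√0.07186 = 3.730; τ_2 = 760/3.730 = 203.7 ns.
Leg 3: 164 ns is already measured in the ion's rest frame.
Leg 4: 216 ns is already measured in the ion's rest frame.
Total: 106.1 + 203.7 + 164.0 + 216.0 ns.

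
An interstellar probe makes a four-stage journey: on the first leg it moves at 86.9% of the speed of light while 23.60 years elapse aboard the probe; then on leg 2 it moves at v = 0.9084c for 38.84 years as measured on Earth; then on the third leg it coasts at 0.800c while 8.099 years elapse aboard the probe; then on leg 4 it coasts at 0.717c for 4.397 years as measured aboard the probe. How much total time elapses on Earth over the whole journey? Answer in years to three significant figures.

Leg 1: β = 0.869; γ = 1/√(1 − 0.869²) = 1/√0.2448 = 2.021; Δt_1 = 2.021 × 23.60 = 47.69 years.
Leg 2: 38.84 years is already measured on Earth.
Leg 3: γ = 1/√(1 − 0.800²) = 5/3 ≈ 1.667; Δt_3 = 1.667 × 8.099 = 13.50 years.
Leg 4: γ = 1/√(1 − 0.717²) = 1/√0.4859 = 1.435; Δt_4 = 1.435 × 4.397 = 6.308 years.
Total: 47.69 + 38.84 + 13.50 + 6.308 years.

Δt = 106 years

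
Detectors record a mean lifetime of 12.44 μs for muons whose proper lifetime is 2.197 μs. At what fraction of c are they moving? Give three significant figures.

γ = Δt/τ₀ = 12.44/2.197 = 5.662
β = √(1 − 1/γ²) = √(1 − 0.03119) = √0.9688

β = 0.984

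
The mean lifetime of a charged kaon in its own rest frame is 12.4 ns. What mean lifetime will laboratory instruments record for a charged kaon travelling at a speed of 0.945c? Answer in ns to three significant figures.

γ = 1/√(1 − 0.945²) = 1/√0.1070 = 3.057
The rest-frame lifetime is the proper time; the lab measures the dilated interval Δt = γτ₀ = 3.057 × 12.4 ns.

Δt = 37.9 ns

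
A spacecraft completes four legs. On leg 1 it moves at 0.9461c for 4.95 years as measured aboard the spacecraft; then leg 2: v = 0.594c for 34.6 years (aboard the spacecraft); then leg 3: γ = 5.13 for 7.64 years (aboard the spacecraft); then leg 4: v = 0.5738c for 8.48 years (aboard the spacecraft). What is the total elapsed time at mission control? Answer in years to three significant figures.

Leg 1: γ = 1/√(1 − 0.9461²) = 1/√0.1049 = 3.088; Δt_1 = 3.088 × 4.95 = 15.28 years.
Leg 2: γ = 1/√(1 − 0.594²) = 1/√0.6472 = 1.243; Δt_2 = 1.243 × 34.6 = 43.01 years.
Leg 3: γ = 5.13; Δt_3 = 5.130 × 7.64 = 39.19 years.
Leg 4: γ = 1/√(1 − 0.5738²) = 1/√0.6708 = 1.221; Δt_4 = 1.221 × 8.48 = 10.35 years.
Total: 15.28 + 43.01 + 39.19 + 10.35 years.

Δt = 108 years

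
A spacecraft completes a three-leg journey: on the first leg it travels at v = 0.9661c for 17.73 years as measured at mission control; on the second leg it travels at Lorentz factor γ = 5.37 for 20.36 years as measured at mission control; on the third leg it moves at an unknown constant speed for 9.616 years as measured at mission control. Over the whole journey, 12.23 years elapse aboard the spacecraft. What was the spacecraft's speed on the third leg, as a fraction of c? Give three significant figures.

Leg 1: γ = 1/√(1 − 0.9661²) = 1/√0.06665 = 3.873; τ_1 = 17.73/3.873 = 4.577 years.
Leg 2: γ = 5.37; τ_2 = 20.36/5.370 = 3.791 years.
Leg 3: speed unknown; τ_3 = 9.616/γ_3.
Total proper time: 4.577 + 3.791 + τ_3 = 12.23, so τ_3 = 12.23 − 8.369 = 3.861 years.
γ_3 = 9.616/3.861 = 2.490; β = √(1 − 1/γ²) = √0.8388.

β = 0.916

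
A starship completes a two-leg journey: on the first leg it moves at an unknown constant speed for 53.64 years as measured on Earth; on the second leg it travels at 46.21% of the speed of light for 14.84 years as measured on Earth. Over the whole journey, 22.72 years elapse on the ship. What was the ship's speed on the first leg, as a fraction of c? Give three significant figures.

β = 0.984

Leg 1: speed unknown; τ_1 = 53.64/γ_1.
Leg 2: β = 0.4621; γ = 1/√(1 − 0.4621²) = 1/√0.7865 = 1.128; τ_2 = 14.84/1.128 = 13.16 years.
Total proper time: τ_1 + 13.16 = 22.72, so τ_1 = 22.72 − 13.16 = 9.559 years.
γ_1 = 53.64/9.559 = 5.611; β = √(1 − 1/γ²) = √0.9682.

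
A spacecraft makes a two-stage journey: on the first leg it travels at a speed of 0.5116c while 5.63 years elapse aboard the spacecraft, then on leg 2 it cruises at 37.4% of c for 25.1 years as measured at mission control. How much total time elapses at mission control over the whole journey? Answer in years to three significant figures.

Leg 1: γ = 1/√(1 − 0.5116²) = 1/√0.7383 = 1.164; Δt_1 = 1.164 × 5.63 = 6.552 years.
Leg 2: 25.1 years is already measured at mission control.
Total: 6.552 + 25.10 years.

Δt = 31.7 years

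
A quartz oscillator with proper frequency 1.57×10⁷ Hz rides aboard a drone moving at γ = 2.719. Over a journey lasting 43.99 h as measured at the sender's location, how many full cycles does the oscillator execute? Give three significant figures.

N = 9.14×10¹¹

γ = 2.719
The oscillator's own cycle count is N = f × τ where τ is the proper time aboard the drone. τ = Δt/γ = 43.99/2.719 = 16.18 h = 5.824×10⁴ s.
N = 1.57×10⁷ × 5.824×10⁴ = 9.144×10¹¹.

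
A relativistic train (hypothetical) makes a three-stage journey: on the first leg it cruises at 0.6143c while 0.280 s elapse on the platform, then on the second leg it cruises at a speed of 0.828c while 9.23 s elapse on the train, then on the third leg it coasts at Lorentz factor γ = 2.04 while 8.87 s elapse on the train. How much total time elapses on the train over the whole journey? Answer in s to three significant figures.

τ = 18.3 s

Leg 1: γ = 1/√(1 − 0.6143²) = 1/√0.6226 = 1.267; τ_1 = 0.280/1.267 = 0.2209 s.
Leg 2: 9.23 s is already measured on the train.
Leg 3: 8.87 s is already measured on the train.
Total: 0.2209 + 9.230 + 8.870 s.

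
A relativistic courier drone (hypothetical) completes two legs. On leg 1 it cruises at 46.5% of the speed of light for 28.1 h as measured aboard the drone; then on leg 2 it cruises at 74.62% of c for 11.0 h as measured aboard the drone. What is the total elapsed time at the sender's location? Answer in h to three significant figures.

Δt = 48.3 h

Leg 1: β = 0.465; γ = 1/√(1 − 0.465²) = 1/√0.7838 = 1.130; Δt_1 = 1.130 × 28.1 = 31.74 h.
Leg 2: β = 0.7462; γ = 1/√(1 − 0.7462²) = 1/√0.4432 = 1.502; Δt_2 = 1.502 × 11.0 = 16.52 h.
Total: 31.74 + 16.52 h.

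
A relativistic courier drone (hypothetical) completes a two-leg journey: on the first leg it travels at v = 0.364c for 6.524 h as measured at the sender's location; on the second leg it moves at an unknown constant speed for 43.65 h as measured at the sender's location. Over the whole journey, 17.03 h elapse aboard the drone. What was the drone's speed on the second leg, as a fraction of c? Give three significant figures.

β = 0.968

Leg 1: γ = 1/√(1 − 0.364²) = 1/√0.8675 = 1.074; τ_1 = 6.524/1.074 = 6.076 h.
Leg 2: speed unknown; τ_2 = 43.65/γ_2.
Total proper time: 6.076 + τ_2 = 17.03, so τ_2 = 17.03 − 6.076 = 10.95 h.
γ_2 = 43.65/10.95 = 3.985; β = √(1 − 1/γ²) = √0.9370.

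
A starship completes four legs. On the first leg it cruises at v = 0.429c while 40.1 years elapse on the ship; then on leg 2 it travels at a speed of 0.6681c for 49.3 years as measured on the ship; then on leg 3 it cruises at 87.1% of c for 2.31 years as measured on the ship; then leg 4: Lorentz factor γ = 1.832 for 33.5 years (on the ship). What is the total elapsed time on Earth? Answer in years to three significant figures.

Δt = 177 years

Leg 1: γ = 1/√(1 − 0.429²) = 1/√0.8160 = 1.107; Δt_1 = 1.107 × 40.1 = 44.39 years.
Leg 2: γ = 1/√(1 − 0.6681²) = 1/√0.5536 = 1.344; Δt_2 = 1.344 × 49.3 = 66.26 years.
Leg 3: β = 0.871; γ = 1/√(1 − 0.871²) = 1/√0.2414 = 2.035; Δt_3 = 2.035 × 2.31 = 4.702 years.
Leg 4: γ = 1.832; Δt_4 = 1.832 × 33.5 = 61.37 years.
Total: 44.39 + 66.26 + 4.702 + 61.37 years.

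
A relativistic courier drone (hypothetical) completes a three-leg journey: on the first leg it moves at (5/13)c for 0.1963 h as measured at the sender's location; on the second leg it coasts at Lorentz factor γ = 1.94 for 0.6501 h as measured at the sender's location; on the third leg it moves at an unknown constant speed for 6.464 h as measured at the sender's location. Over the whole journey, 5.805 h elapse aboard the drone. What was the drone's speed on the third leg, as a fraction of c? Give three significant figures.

β = 0.575

Leg 1: γ = 1/√(1 − (5/13)²) = 13/12 ≈ 1.083; τ_1 = 0.1963/1.083 = 0.1812 h.
Leg 2: γ = 1.94; τ_2 = 0.6501/1.940 = 0.3351 h.
Leg 3: speed unknown; τ_3 = 6.464/γ_3.
Total proper time: 0.1812 + 0.3351 + τ_3 = 5.805, so τ_3 = 5.805 − 0.5163 = 5.289 h.
γ_3 = 6.464/5.289 = 1.222; β = √(1 − 1/γ²) = √0.3306.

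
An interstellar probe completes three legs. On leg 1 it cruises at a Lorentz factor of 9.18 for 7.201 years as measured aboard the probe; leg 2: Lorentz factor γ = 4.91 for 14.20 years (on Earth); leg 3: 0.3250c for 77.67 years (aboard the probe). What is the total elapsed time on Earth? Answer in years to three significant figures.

Δt = 162 years

Leg 1: γ = 9.18; Δt_1 = 9.180 × 7.201 = 66.11 years.
Leg 2: 14.20 years is already measured on Earth.
Leg 3: γ = 1/√(1 − 0.3250²) = 1/√0.8944 = 1.057; Δt_3 = 1.057 × 77.67 = 82.13 years.
Total: 66.11 + 14.20 + 82.13 years.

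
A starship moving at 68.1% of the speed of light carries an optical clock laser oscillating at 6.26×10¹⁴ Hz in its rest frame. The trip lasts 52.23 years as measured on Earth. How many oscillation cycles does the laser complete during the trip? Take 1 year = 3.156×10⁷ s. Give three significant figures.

β = 0.681; γ = 1/√(1 − 0.681²) = 1/√0.5362 = 1.366
The oscillator's own cycle count is N = f × τ where τ is the proper time on the ship. τ = Δt/γ = 52.23/1.366 = 38.25 years = 1.207×10⁹ s.
N = 6.26×10¹⁴ × 1.207×10⁹ = 7.556×10²³.

N = 7.56×10²³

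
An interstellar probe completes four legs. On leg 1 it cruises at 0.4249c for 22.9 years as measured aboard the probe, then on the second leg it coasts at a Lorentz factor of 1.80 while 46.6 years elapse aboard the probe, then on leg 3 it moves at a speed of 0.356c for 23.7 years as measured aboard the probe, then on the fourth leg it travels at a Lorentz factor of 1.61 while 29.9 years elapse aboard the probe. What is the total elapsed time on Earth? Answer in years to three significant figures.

Δt = 183 years

Leg 1: γ = 1/√(1 − 0.4249²) = 1/√0.8195 = 1.105; Δt_1 = 1.105 × 22.9 = 25.30 years.
Leg 2: γ = 1.80; Δt_2 = 1.800 × 46.6 = 83.88 years.
Leg 3: γ = 1/√(1 − 0.356²) = 1/√0.8733 = 1.070; Δt_3 = 1.070 × 23.7 = 25.36 years.
Leg 4: γ = 1.61; Δt_4 = 1.610 × 29.9 = 48.14 years.
Total: 25.30 + 83.88 + 25.36 + 48.14 years.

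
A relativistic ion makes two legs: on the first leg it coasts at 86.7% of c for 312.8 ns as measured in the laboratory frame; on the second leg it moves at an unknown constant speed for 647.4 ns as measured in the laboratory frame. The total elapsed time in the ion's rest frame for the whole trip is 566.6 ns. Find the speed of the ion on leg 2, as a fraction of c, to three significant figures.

Leg 1: β = 0.867; γ = 1/√(1 − 0.867²) = 1/√0.2483 = 2.007; τ_1 = 312.8/2.007 = 155.9 ns.
Leg 2: speed unknown; τ_2 = 647.4/γ_2.
Total proper time: 155.9 + τ_2 = 566.6, so τ_2 = 566.6 − 155.9 = 410.7 ns.
γ_2 = 647.4/410.7 = 1.576; β = √(1 − 1/γ²) = √0.5975.

β = 0.773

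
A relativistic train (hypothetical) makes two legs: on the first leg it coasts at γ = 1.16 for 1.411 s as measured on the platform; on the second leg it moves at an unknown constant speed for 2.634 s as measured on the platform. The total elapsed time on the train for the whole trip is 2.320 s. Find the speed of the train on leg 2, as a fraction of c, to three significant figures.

Leg 1: γ = 1.16; τ_1 = 1.411/1.160 = 1.216 s.
Leg 2: speed unknown; τ_2 = 2.634/γ_2.
Total proper time: 1.216 + τ_2 = 2.320, so τ_2 = 2.320 − 1.216 = 1.104 s.
γ_2 = 2.634/1.104 = 2.387; β = √(1 − 1/γ²) = √0.8244.

β = 0.908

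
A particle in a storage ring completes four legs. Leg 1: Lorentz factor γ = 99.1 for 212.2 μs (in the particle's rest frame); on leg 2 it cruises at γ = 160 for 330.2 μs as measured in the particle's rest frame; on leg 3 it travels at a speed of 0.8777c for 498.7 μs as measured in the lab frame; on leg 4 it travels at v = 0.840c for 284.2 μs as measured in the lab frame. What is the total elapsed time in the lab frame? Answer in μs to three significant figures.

Δt = 7.46×10⁴ μs

Leg 1: γ = 99.1; Δt_1 = 99.10 × 212.2 = 2.103×10⁴ μs.
Leg 2: γ = 160; Δt_2 = 160.0 × 330.2 = 5.283×10⁴ μs.
Leg 3: 498.7 μs is already measured in the lab frame.
Leg 4: 284.2 μs is already measured in the lab frame.
Total: 2.103×10⁴ + 5.283×10⁴ + 498.7 + 284.2 μs.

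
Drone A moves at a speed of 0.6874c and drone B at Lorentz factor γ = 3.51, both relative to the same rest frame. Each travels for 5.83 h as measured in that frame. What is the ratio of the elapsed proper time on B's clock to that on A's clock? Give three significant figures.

τ_B/τ_A = 0.392

A: γ = 1/√(1 − 0.6874²) = 1/√0.5275 = 1.377. B: γ = 3.51.
τ_A/τ_B = γ_B/γ_A = 3.510/1.377 = 2.549, so τ_B/τ_A = 0.3923.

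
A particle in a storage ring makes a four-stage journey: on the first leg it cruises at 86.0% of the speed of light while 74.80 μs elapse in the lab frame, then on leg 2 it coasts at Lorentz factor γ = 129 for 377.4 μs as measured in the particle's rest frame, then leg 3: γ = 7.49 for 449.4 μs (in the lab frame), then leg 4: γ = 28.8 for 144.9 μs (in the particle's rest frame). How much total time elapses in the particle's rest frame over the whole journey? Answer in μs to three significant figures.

Leg 1: β = 0.860; γ = 1/√(1 − 0.860²) = 1/√0.2604 = 1.960; τ_1 = 74.80/1.960 = 38.17 μs.
Leg 2: 377.4 μs is already measured in the particle's rest frame.
Leg 3: γ = 7.49; τ_3 = 449.4/7.490 = 60.00 μs.
Leg 4: 144.9 μs is already measured in the particle's rest frame.
Total: 38.17 + 377.4 + 60.00 + 144.9 μs.

τ = 620 μs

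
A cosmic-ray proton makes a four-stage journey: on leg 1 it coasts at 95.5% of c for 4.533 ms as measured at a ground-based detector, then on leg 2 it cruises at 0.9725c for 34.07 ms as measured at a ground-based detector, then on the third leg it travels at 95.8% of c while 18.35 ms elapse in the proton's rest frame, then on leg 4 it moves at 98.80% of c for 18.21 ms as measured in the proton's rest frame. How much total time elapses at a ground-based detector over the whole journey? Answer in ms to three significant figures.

Δt = 220 ms

Leg 1: 4.533 ms is already measured at a ground-based detector.
Leg 2: 34.07 ms is already measured at a ground-based detector.
Leg 3: β = 0.958; γ = 1/√(1 − 0.958²) = 1/√0.08224 = 3.487; Δt_3 = 3.487 × 18.35 = 63.99 ms.
Leg 4: β = 0.9880; γ = 1/√(1 − 0.9880²) = 1/√0.02386 = 6.474; Δt_4 = 6.474 × 18.21 = 117.9 ms.
Total: 4.533 + 34.07 + 63.99 + 117.9 ms.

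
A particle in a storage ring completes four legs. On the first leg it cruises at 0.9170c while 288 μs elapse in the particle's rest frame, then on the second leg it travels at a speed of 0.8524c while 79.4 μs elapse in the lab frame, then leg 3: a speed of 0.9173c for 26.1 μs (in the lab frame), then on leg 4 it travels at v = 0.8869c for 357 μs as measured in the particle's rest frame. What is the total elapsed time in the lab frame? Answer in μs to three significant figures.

Leg 1: γ = 1/√(1 − 0.9170²) = 1/√0.1591 = 2.507; Δt_1 = 2.507 × 288 = 722.0 μs.
Leg 2: 79.4 μs is already measured in the lab frame.
Leg 3: 26.1 μs is already measured in the lab frame.
Leg 4: γ = 1/√(1 − 0.8869²) = 1/√0.2134 = 2.165; Δt_4 = 2.165 × 357 = 772.8 μs.
Total: 722.0 + 79.40 + 26.10 + 772.8 μs.

Δt = 1600 μs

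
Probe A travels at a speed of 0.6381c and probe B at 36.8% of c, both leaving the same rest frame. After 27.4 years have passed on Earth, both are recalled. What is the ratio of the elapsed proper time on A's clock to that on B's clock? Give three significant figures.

A: γ = 1/√(1 − 0.6381²) = 1/√0.5928 = 1.299. B: β = 0.368; γ = 1/√(1 − 0.368²) = 1/√0.8646 = 1.075.
τ_A/τ_B = γ_B/γ_A = 1.075/1.299 = 0.8281, so τ_A/τ_B = 0.8281.

τ_A/τ_B = 0.828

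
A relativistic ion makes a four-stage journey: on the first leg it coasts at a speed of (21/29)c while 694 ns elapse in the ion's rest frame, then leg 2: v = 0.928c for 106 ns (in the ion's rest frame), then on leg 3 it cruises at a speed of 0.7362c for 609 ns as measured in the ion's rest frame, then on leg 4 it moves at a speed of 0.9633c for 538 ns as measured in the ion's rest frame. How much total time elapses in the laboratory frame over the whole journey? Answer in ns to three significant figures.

Leg 1: γ = 1/√(1 − (21/29)²) = 29/20 = 1.450; Δt_1 = 1.450 × 694 = 1006 ns.
Leg 2: γ = 1/√(1 − 0.928²) = 1/√0.1388 = 2.684; Δt_2 = 2.684 × 106 = 284.5 ns.
Leg 3: γ = 1/√(1 − 0.7362²) = 1/√0.4580 = 1.478; Δt_3 = 1.478 × 609 = 899.9 ns.
Leg 4: γ = 1/√(1 − 0.9633²) = 1/√0.07205 = 3.725; Δt_4 = 3.725 × 538 = 2004 ns.
Total: 1006 + 284.5 + 899.9 + 2004 ns.

Δt = 4190 ns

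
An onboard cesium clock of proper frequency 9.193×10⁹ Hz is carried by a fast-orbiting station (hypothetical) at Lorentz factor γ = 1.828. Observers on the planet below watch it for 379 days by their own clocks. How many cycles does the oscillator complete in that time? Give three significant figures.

γ = 1.828
During 379 days of lab time, the oscillator's proper time advances by τ = Δt/γ = 379/1.828 = 207.3 days = 1.791×10⁷ s.
N = f × τ = 9.193×10⁹ × 1.791×10⁷ = 1.647×10¹⁷.

N = 1.65×10¹⁷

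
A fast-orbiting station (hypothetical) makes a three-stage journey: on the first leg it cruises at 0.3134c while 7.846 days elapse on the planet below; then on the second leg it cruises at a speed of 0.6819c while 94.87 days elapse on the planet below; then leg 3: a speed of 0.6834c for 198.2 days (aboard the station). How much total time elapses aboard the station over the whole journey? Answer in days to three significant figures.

τ = 275 days

Leg 1: γ = 1/√(1 − 0.3134²) = 1/√0.9018 = 1.053; τ_1 = 7.846/1.053 = 7.451 days.
Leg 2: γ = 1/√(1 − 0.6819²) = 1/√0.5350 = 1.367; τ_2 = 94.87/1.367 = 69.39 days.
Leg 3: 198.2 days is already measured aboard the station.
Total: 7.451 + 69.39 + 198.2 days.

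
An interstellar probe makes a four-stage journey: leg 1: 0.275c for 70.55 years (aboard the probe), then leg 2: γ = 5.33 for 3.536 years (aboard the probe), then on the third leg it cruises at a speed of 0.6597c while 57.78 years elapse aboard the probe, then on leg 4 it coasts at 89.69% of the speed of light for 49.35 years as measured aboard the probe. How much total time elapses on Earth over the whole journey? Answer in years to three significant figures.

Δt = 281 years

Leg 1: γ = 1/√(1 − 0.275²) = 1/√0.9244 = 1.040; Δt_1 = 1.040 × 70.55 = 73.38 years.
Leg 2: γ = 5.33; Δt_2 = 5.330 × 3.536 = 18.85 years.
Leg 3: γ = 1/√(1 − 0.6597²) = 1/√0.5648 = 1.331; Δt_3 = 1.331 × 57.78 = 76.88 years.
Leg 4: β = 0.8969; γ = 1/√(1 − 0.8969²) = 1/√0.1956 = 2.261; Δt_4 = 2.261 × 49.35 = 111.6 years.
Total: 73.38 + 18.85 + 76.88 + 111.6 years.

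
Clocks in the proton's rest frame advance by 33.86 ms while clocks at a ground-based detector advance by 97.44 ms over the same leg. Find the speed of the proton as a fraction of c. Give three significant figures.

β = 0.938

The proper time is measured in the proton's rest frame (both events occur at the proton's location); Δt is measured at a ground-based detector. γ = Δt/τ = 97.44/33.86 = 2.878.
β = √(1 − 1/γ²) = √(1 − 0.1208) = √0.8792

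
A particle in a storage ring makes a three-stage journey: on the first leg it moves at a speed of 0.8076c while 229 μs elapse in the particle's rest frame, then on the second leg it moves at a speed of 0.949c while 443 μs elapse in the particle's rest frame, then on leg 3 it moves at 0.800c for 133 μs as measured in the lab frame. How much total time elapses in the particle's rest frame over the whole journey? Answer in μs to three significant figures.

Leg 1: 229 μs is already measured in the particle's rest frame.
Leg 2: 443 μs is already measured in the particle's rest frame.
Leg 3: γ = 1/√(1 − 0.800²) = 5/3 ≈ 1.667; τ_3 = 133/1.667 = 79.80 μs.
Total: 229.0 + 443.0 + 79.80 μs.

τ = 752 μs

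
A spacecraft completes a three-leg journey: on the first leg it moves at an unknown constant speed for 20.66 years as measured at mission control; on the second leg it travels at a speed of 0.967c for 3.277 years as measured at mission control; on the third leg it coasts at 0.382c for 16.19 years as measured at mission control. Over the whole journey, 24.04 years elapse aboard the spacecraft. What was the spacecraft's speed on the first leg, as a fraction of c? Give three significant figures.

β = 0.917

Leg 1: speed unknown; τ_1 = 20.66/γ_1.
Leg 2: γ = 1/√(1 − 0.967²) = 1/√0.06491 = 3.925; τ_2 = 3.277/3.925 = 0.8349 years.
Leg 3: γ = 1/√(1 − 0.382²) = 1/√0.8541 = 1.082; τ_3 = 16.19/1.082 = 14.96 years.
Total proper time: τ_1 + 0.8349 + 14.96 = 24.04, so τ_1 = 24.04 − 15.80 = 8.243 years.
γ_1 = 20.66/8.243 = 2.506; β = √(1 − 1/γ²) = √0.8408.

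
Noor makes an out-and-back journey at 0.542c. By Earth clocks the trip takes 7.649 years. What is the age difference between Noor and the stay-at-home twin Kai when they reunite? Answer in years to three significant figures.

Δt − τ = 1.22 years

γ = 1/√(1 − 0.542²) = 1/√0.7062 = 1.190
Noor's elapsed proper time: τ = 7.649/1.190 = 6.428 years.
Age gap = Δt − τ = 7.649 − 6.428 years.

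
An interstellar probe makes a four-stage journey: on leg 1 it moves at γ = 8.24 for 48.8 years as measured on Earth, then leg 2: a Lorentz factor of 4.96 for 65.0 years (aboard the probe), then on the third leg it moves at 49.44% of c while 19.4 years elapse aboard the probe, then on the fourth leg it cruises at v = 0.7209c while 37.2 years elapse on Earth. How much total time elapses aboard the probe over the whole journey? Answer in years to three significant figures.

τ = 116 years

Leg 1: γ = 8.24; τ_1 = 48.8/8.240 = 5.922 years.
Leg 2: 65.0 years is already measured aboard the probe.
Leg 3: 19.4 years is already measured aboard the probe.
Leg 4: γ = 1/√(1 − 0.7209²) = 1/√0.4803 = 1.443; τ_4 = 37.2/1.443 = 25.78 years.
Total: 5.922 + 65.00 + 19.40 + 25.78 years.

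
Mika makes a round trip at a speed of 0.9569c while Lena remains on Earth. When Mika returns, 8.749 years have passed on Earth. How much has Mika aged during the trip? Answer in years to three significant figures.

γ = 1/√(1 − 0.9569²) = 1/√0.08434 = 3.443
Mika's clock measures proper time along the trip: τ = Δt/γ = 8.749/3.443 years.

τ = 2.54 years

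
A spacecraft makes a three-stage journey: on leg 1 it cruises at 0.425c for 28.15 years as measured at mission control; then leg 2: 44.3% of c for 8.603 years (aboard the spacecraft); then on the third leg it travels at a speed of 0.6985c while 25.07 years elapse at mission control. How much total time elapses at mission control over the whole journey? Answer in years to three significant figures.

Δt = 62.8 years

Leg 1: 28.15 years is already measured at mission control.
Leg 2: β = 0.443; γ = 1/√(1 − 0.443²) = 1/√0.8038 = 1.115; Δt_2 = 1.115 × 8.603 = 9.596 years.
Leg 3: 25.07 years is already measured at mission control.
Total: 28.15 + 9.596 + 25.07 years.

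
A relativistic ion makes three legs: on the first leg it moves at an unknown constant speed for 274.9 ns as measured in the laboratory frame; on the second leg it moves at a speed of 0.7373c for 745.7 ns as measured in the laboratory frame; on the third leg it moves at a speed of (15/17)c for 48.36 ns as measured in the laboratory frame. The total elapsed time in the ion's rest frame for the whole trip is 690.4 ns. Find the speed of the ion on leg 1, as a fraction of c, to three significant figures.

Leg 1: speed unknown; τ_1 = 274.9/γ_1.
Leg 2: γ = 1/√(1 − 0.7373²) = 1/√0.4564 = 1.480; τ_2 = 745.7/1.480 = 503.8 ns.
Leg 3: γ = 1/√(1 − (15/17)²) = 17/8 = 2.125; τ_3 = 48.36/2.125 = 22.76 ns.
Total proper time: τ_1 + 503.8 + 22.76 = 690.4, so τ_1 = 690.4 − 526.5 = 163.9 ns.
γ_1 = 274.9/163.9 = 1.678; β = √(1 − 1/γ²) = √0.6446.

β = 0.803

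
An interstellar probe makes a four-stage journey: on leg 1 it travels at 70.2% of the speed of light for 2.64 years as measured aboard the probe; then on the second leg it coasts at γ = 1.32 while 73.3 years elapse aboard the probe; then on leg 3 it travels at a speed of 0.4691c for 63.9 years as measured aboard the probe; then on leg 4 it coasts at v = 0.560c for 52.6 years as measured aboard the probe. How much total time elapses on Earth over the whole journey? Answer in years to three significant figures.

Leg 1: β = 0.702; γ = 1/√(1 − 0.702²) = 1/√0.5072 = 1.404; Δt_1 = 1.404 × 2.64 = 3.707 years.
Leg 2: γ = 1.32; Δt_2 = 1.320 × 73.3 = 96.76 years.
Leg 3: γ = 1/√(1 − 0.4691²) = 1/√0.7799 = 1.132; Δt_3 = 1.132 × 63.9 = 72.36 years.
Leg 4: γ = 1/√(1 − 0.560²) = 1/√0.6864 = 1.207; Δt_4 = 1.207 × 52.6 = 63.49 years.
Total: 3.707 + 96.76 + 72.36 + 63.49 years.

Δt = 236 years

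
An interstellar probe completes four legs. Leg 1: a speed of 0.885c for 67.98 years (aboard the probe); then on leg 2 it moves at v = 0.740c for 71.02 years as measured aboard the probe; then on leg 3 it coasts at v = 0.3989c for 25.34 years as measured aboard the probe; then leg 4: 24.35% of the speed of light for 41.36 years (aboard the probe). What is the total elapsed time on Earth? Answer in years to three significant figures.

Δt = 322 years

Leg 1: γ = 1/√(1 − 0.885²) = 1/√0.2168 = 2.148; Δt_1 = 2.148 × 67.98 = 146.0 years.
Leg 2: γ = 1/√(1 − 0.740²) = 1/√0.4524 = 1.487; Δt_2 = 1.487 × 71.02 = 105.6 years.
Leg 3: γ = 1/√(1 − 0.3989²) = 1/√0.8409 = 1.091; Δt_3 = 1.091 × 25.34 = 27.63 years.
Leg 4: β = 0.2435; γ = 1/√(1 − 0.2435²) = 1/√0.9407 = 1.031; Δt_4 = 1.031 × 41.36 = 42.64 years.
Total: 146.0 + 105.6 + 27.63 + 42.64 years.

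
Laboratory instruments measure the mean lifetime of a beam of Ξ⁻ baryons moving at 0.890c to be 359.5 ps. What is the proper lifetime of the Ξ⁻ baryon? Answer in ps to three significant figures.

γ = 1/√(1 − 0.890²) = 1/√0.2079 = 2.193
The lab-frame lifetime is the dilated interval; the proper lifetime is τ₀ = Δt/γ = 359.5/2.193 ps.

τ₀ = 164 ps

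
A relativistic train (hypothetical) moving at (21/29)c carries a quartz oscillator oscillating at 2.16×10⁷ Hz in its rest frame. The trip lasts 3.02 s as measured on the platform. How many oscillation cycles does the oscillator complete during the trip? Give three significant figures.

γ = 1/√(1 − (21/29)²) = 29/20 = 1.450
The oscillator's own cycle count is N = f × τ where τ is the proper time on the train. τ = Δt/γ = 3.02/1.450 = 2.083 s = 2.083×10⁰ s.
N = 2.16×10⁷ × 2.083×10⁰ = 4.499×10⁷.

N = 4.50×10⁷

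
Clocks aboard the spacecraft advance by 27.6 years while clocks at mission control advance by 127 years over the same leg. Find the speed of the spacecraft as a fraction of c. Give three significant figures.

β = 0.976

The proper time is measured aboard the spacecraft (both events occur at the spacecraft's location); Δt is measured at mission control. γ = Δt/τ = 127/27.6 = 4.601.
β = √(1 − 1/γ²) = √(1 − 0.04723) = √0.9528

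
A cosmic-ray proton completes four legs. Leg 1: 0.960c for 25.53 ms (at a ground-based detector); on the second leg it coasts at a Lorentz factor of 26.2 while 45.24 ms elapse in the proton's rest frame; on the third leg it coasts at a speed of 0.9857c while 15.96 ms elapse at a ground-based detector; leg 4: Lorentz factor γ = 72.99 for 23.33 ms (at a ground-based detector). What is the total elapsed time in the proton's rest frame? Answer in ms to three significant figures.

Leg 1: γ = 1/√(1 − 0.960²) = 1/√0.07840 = 3.571; τ_1 = 25.53/3.571 = 7.148 ms.
Leg 2: 45.24 ms is already measured in the proton's rest frame.
Leg 3: γ = 1/√(1 − 0.9857²) = 1/√0.02840 = 5.934; τ_3 = 15.96/5.934 = 2.689 ms.
Leg 4: γ = 72.99; τ_4 = 23.33/72.99 = 0.3196 ms.
Total: 7.148 + 45.24 + 2.689 + 0.3196 ms.

τ = 55.4 ms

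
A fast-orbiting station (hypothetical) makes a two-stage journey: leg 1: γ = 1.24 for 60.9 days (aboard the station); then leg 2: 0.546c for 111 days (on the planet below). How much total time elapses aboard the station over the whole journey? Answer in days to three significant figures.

Leg 1: 60.9 days is already measured aboard the station.
Leg 2: γ = 1/√(1 − 0.546²) = 1/√0.7019 = 1.194; τ_2 = 111/1.194 = 92.99 days.
Total: 60.90 + 92.99 days.

τ = 154 days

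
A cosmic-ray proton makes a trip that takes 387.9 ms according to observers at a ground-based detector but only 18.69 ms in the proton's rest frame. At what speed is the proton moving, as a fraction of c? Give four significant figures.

The proper time is measured in the proton's rest frame (both events occur at the proton's location); Δt is measured at a ground-based detector. γ = Δt/τ = 387.9/18.69 = 20.75.
β = √(1 − 1/γ²) = √(1 − 0.002322) = √0.9977

β = 0.9988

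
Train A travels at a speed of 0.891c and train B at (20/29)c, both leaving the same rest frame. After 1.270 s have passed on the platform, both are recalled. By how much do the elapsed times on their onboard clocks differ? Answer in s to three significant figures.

|τ_A − τ_B| = 0.343 s

A: γ = 1/√(1 − 0.891²) = 1/√0.2061 = 2.203; τ_A = 1.270/2.203 = 0.5766 s.
B: γ = 1/√(1 − (20/29)²) = 29/21 ≈ 1.381; τ_B = 1.270/1.381 = 0.9197 s.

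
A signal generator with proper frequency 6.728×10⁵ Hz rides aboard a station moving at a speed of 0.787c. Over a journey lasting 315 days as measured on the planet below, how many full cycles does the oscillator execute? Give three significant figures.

γ = 1/√(1 − 0.787²) = 1/√0.3806 = 1.621
The oscillator's own cycle count is N = f × τ where τ is the proper time aboard the station. τ = Δt/γ = 315/1.621 = 194.3 days = 1.679×10⁷ s.
N = 6.728×10⁵ × 1.679×10⁷ = 1.130×10¹³.

N = 1.13×10¹³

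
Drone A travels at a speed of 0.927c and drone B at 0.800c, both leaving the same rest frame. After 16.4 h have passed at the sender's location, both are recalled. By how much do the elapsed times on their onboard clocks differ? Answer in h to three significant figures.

A: γ = 1/√(1 − 0.927²) = 1/√0.1407 = 2.666; τ_A = 16.4/2.666 = 6.151 h.
B: γ = 1/√(1 − 0.800²) = 5/3 ≈ 1.667; τ_B = 16.4/1.667 = 9.840 h.

|τ_A − τ_B| = 3.69 h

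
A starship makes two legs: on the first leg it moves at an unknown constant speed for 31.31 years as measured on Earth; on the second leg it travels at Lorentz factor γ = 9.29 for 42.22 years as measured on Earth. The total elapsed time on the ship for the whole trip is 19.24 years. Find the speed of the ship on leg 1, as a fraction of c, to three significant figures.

β = 0.883

Leg 1: speed unknown; τ_1 = 31.31/γ_1.
Leg 2: γ = 9.29; τ_2 = 42.22/9.290 = 4.545 years.
Total proper time: τ_1 + 4.545 = 19.24, so τ_1 = 19.24 − 4.545 = 14.70 years.
γ_1 = 31.31/14.70 = 2.131; β = √(1 − 1/γ²) = √0.7797.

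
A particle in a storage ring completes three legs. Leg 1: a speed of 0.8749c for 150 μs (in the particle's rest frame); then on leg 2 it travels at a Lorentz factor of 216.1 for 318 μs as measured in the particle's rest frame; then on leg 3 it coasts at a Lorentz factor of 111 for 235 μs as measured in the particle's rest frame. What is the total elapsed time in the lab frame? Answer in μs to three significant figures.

Δt = 9.51×10⁴ μs

Leg 1: γ = 1/√(1 − 0.8749²) = 1/√0.2345 = 2.065; Δt_1 = 2.065 × 150 = 309.7 μs.
Leg 2: γ = 216.1; Δt_2 = 216.1 × 318 = 6.872×10⁴ μs.
Leg 3: γ = 111; Δt_3 = 111.0 × 235 = 2.608×10⁴ μs.
Total: 309.7 + 6.872×10⁴ + 2.608×10⁴ μs.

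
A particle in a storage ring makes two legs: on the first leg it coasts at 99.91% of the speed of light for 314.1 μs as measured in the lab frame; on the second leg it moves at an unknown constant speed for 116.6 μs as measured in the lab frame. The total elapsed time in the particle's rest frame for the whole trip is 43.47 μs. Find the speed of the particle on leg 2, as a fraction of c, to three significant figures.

Leg 1: β = 0.9991; γ = 1/√(1 − 0.9991²) = 1/√0.001799 = 23.58; τ_1 = 314.1/23.58 = 13.32 μs.
Leg 2: speed unknown; τ_2 = 116.6/γ_2.
Total proper time: 13.32 + τ_2 = 43.47, so τ_2 = 43.47 − 13.32 = 30.15 μs.
γ_2 = 116.6/30.15 = 3.868; β = √(1 − 1/γ²) = √0.9332.

β = 0.966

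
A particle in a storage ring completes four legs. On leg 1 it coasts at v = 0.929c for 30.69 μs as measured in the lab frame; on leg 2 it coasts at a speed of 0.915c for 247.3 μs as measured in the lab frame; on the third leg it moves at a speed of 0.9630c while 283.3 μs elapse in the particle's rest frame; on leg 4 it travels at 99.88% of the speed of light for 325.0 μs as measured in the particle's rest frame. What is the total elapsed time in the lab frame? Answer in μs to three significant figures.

Leg 1: 30.69 μs is already measured in the lab frame.
Leg 2: 247.3 μs is already measured in the lab frame.
Leg 3: γ = 1/√(1 − 0.9630²) = 1/√0.07263 = 3.711; Δt_3 = 3.711 × 283.3 = 1051 μs.
Leg 4: β = 0.9988; γ = 1/√(1 − 0.9988²) = 1/√0.002399 = 20.42; Δt_4 = 20.42 × 325.0 = 6636 μs.
Total: 30.69 + 247.3 + 1051 + 6636 μs.

Δt = 7970 μs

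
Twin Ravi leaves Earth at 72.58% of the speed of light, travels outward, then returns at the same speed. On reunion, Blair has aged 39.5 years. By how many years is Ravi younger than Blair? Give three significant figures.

Δt − τ = 12.3 years

β = 0.7258; γ = 1/√(1 − 0.7258²) = 1/√0.4732 = 1.454
Ravi's elapsed proper time: τ = 39.5/1.454 = 27.17 years.
Age gap = Δt − τ = 39.5 − 27.17 years.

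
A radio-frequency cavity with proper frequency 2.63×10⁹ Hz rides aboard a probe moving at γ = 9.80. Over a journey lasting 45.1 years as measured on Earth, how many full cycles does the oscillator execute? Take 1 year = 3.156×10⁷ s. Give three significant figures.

N = 3.82×10¹⁷

γ = 9.80
The oscillator's own cycle count is N = f × τ where τ is the proper time aboard the probe. τ = Δt/γ = 45.1/9.800 = 4.602 years = 1.452×10⁸ s.
N = 2.63×10⁹ × 1.452×10⁸ = 3.820×10¹⁷.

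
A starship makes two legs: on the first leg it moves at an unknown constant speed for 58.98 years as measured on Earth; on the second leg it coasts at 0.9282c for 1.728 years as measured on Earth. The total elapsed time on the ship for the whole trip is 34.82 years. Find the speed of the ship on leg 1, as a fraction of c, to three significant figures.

Leg 1: speed unknown; τ_1 = 58.98/γ_1.
Leg 2: γ = 1/√(1 − 0.9282²) = 1/√0.1384 = 2.688; τ_2 = 1.728/2.688 = 0.6430 years.
Total proper time: τ_1 + 0.6430 = 34.82, so τ_1 = 34.82 − 0.6430 = 34.18 years.
γ_1 = 58.98/34.18 = 1.726; β = √(1 − 1/γ²) = √0.6642.

β = 0.815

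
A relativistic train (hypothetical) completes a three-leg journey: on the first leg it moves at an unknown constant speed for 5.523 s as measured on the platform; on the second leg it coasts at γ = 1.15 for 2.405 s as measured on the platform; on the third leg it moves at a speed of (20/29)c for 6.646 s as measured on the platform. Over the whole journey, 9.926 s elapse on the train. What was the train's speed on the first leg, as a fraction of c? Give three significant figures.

β = 0.837

Leg 1: speed unknown; τ_1 = 5.523/γ_1.
Leg 2: γ = 1.15; τ_2 = 2.405/1.150 = 2.091 s.
Leg 3: γ = 1/√(1 − (20/29)²) = 29/21 ≈ 1.381; τ_3 = 6.646/1.381 = 4.813 s.
Total proper time: τ_1 + 2.091 + 4.813 = 9.926, so τ_1 = 9.926 − 6.904 = 3.022 s.
γ_1 = 5.523/3.022 = 1.828; β = √(1 − 1/γ²) = √0.7006.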